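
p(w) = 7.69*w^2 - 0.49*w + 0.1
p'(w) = 15.38*w - 0.49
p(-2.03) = 32.78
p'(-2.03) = -31.71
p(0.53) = 2.00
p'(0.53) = 7.66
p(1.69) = 21.24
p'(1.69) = 25.50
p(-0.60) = 3.16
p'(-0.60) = -9.72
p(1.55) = 17.82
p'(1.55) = 23.35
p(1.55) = 17.82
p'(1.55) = 23.35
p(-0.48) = 2.11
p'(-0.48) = -7.87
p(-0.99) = 8.12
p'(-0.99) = -15.72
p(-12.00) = 1113.34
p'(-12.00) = -185.05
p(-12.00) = 1113.34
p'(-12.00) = -185.05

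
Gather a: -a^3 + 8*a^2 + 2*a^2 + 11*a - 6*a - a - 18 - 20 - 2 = -a^3 + 10*a^2 + 4*a - 40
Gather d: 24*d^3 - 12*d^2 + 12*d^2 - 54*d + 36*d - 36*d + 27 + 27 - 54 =24*d^3 - 54*d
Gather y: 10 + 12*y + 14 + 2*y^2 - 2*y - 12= 2*y^2 + 10*y + 12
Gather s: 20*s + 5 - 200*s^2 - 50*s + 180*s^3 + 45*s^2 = 180*s^3 - 155*s^2 - 30*s + 5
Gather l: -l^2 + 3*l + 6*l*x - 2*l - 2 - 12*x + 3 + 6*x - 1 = -l^2 + l*(6*x + 1) - 6*x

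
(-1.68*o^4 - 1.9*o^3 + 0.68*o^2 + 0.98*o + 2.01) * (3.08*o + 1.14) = -5.1744*o^5 - 7.7672*o^4 - 0.0715999999999997*o^3 + 3.7936*o^2 + 7.308*o + 2.2914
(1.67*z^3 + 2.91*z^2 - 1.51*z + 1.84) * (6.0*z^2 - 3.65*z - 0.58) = 10.02*z^5 + 11.3645*z^4 - 20.6501*z^3 + 14.8637*z^2 - 5.8402*z - 1.0672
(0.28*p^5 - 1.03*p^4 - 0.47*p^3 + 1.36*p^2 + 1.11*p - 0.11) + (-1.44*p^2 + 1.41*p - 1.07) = 0.28*p^5 - 1.03*p^4 - 0.47*p^3 - 0.0799999999999998*p^2 + 2.52*p - 1.18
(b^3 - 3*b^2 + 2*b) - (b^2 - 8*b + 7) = b^3 - 4*b^2 + 10*b - 7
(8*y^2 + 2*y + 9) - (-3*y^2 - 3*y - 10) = 11*y^2 + 5*y + 19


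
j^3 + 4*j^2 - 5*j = j*(j - 1)*(j + 5)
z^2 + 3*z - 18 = (z - 3)*(z + 6)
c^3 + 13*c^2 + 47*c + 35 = (c + 1)*(c + 5)*(c + 7)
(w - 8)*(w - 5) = w^2 - 13*w + 40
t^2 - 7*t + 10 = (t - 5)*(t - 2)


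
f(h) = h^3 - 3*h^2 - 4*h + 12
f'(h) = 3*h^2 - 6*h - 4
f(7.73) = 263.71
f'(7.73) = 128.88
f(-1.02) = 11.90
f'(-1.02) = 5.24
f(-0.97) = 12.14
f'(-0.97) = 4.64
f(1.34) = 3.66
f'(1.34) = -6.65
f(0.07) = 11.71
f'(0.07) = -4.41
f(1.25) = 4.27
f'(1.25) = -6.81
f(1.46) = 2.88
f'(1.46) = -6.37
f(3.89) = 9.91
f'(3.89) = 18.06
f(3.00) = 0.00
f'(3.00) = 5.00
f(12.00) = 1260.00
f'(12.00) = 356.00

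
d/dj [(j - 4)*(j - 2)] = 2*j - 6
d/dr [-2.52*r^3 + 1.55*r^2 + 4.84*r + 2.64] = -7.56*r^2 + 3.1*r + 4.84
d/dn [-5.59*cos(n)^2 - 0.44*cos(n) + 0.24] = (11.18*cos(n) + 0.44)*sin(n)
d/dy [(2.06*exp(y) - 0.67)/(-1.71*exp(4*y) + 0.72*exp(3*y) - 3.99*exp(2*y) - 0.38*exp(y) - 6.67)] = (10.5678*exp(4*y) - 7.5492*exp(3*y) + 9.6666*exp(2*y) - 5.3466*exp(y) - 13.9948)*exp(y)/(2.9241*exp(8*y) - 2.4624*exp(7*y) + 14.1642*exp(6*y) - 4.446*exp(5*y) + 38.1843*exp(4*y) - 6.5724*exp(3*y) + 53.371*exp(2*y) + 5.0692*exp(y) + 44.4889)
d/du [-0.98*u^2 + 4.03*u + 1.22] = 4.03 - 1.96*u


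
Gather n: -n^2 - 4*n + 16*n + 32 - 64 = -n^2 + 12*n - 32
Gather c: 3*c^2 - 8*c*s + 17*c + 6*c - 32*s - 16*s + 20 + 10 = 3*c^2 + c*(23 - 8*s) - 48*s + 30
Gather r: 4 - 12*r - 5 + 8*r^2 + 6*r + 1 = 8*r^2 - 6*r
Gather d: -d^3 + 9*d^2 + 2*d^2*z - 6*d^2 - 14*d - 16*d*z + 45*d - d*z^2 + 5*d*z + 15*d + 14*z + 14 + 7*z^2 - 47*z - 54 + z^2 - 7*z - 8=-d^3 + d^2*(2*z + 3) + d*(-z^2 - 11*z + 46) + 8*z^2 - 40*z - 48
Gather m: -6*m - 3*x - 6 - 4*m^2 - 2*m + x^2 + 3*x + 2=-4*m^2 - 8*m + x^2 - 4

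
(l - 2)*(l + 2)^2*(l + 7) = l^4 + 9*l^3 + 10*l^2 - 36*l - 56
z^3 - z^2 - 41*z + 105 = (z - 5)*(z - 3)*(z + 7)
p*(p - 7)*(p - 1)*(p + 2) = p^4 - 6*p^3 - 9*p^2 + 14*p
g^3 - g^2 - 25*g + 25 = (g - 5)*(g - 1)*(g + 5)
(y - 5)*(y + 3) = y^2 - 2*y - 15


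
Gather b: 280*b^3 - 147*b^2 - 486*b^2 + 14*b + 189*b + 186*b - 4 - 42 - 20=280*b^3 - 633*b^2 + 389*b - 66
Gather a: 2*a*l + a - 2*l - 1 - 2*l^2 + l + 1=a*(2*l + 1) - 2*l^2 - l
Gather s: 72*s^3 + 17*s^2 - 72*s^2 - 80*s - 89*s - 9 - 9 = 72*s^3 - 55*s^2 - 169*s - 18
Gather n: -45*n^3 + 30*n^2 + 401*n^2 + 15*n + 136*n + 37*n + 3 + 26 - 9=-45*n^3 + 431*n^2 + 188*n + 20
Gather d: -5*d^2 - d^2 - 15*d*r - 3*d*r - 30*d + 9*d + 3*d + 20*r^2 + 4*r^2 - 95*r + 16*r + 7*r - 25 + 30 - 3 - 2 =-6*d^2 + d*(-18*r - 18) + 24*r^2 - 72*r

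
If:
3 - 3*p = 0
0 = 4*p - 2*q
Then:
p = 1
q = 2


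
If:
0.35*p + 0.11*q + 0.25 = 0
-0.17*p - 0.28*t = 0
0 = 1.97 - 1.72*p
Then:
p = 1.15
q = -5.92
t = -0.70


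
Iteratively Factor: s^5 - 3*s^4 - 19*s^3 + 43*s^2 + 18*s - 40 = (s - 1)*(s^4 - 2*s^3 - 21*s^2 + 22*s + 40) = (s - 1)*(s + 4)*(s^3 - 6*s^2 + 3*s + 10) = (s - 1)*(s + 1)*(s + 4)*(s^2 - 7*s + 10) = (s - 2)*(s - 1)*(s + 1)*(s + 4)*(s - 5)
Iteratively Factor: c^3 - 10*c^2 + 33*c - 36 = (c - 4)*(c^2 - 6*c + 9) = (c - 4)*(c - 3)*(c - 3)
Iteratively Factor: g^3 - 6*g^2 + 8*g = (g - 2)*(g^2 - 4*g) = (g - 4)*(g - 2)*(g)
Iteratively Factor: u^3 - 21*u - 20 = (u + 4)*(u^2 - 4*u - 5) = (u + 1)*(u + 4)*(u - 5)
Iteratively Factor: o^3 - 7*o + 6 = (o - 1)*(o^2 + o - 6) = (o - 2)*(o - 1)*(o + 3)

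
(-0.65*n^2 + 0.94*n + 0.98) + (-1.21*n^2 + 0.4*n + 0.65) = -1.86*n^2 + 1.34*n + 1.63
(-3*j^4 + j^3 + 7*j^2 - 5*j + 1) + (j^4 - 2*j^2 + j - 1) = -2*j^4 + j^3 + 5*j^2 - 4*j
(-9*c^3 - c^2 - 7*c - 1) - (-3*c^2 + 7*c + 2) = -9*c^3 + 2*c^2 - 14*c - 3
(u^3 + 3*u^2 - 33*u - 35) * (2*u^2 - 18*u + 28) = 2*u^5 - 12*u^4 - 92*u^3 + 608*u^2 - 294*u - 980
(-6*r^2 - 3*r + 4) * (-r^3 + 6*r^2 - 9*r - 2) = 6*r^5 - 33*r^4 + 32*r^3 + 63*r^2 - 30*r - 8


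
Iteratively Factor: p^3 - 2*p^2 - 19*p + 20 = (p - 1)*(p^2 - p - 20) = (p - 1)*(p + 4)*(p - 5)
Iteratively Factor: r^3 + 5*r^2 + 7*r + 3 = (r + 3)*(r^2 + 2*r + 1) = (r + 1)*(r + 3)*(r + 1)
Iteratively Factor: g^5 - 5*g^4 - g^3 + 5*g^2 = (g - 5)*(g^4 - g^2) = (g - 5)*(g + 1)*(g^3 - g^2) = g*(g - 5)*(g + 1)*(g^2 - g) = g^2*(g - 5)*(g + 1)*(g - 1)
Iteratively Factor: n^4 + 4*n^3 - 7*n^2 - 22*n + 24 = (n - 1)*(n^3 + 5*n^2 - 2*n - 24) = (n - 2)*(n - 1)*(n^2 + 7*n + 12) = (n - 2)*(n - 1)*(n + 3)*(n + 4)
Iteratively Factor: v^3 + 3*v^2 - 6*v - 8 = (v + 1)*(v^2 + 2*v - 8) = (v + 1)*(v + 4)*(v - 2)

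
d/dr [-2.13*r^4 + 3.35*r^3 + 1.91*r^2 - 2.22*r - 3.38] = -8.52*r^3 + 10.05*r^2 + 3.82*r - 2.22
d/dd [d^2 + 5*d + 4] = 2*d + 5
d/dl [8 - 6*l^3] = -18*l^2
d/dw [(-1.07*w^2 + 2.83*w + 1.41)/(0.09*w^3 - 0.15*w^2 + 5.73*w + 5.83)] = (0.0963000000000001*w^4 - 0.5094*w^3 - 6.0873*w^2 - 12.0532*w + 8.4196)/(0.0081*w^6 - 0.027*w^5 + 1.0539*w^4 - 0.6696*w^3 + 31.0839*w^2 + 66.8118*w + 33.9889)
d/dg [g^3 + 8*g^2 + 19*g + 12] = 3*g^2 + 16*g + 19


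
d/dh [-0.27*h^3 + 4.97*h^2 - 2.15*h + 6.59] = -0.81*h^2 + 9.94*h - 2.15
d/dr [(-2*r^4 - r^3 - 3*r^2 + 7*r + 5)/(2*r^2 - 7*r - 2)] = (-8*r^5 + 40*r^4 + 30*r^3 + 13*r^2 - 8*r + 21)/(4*r^4 - 28*r^3 + 41*r^2 + 28*r + 4)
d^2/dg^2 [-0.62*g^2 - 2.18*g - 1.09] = -1.24000000000000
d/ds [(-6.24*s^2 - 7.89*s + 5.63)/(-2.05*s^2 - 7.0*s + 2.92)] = (27.5055*s^2 - 13.3586*s + 16.3712)/(4.2025*s^4 + 28.7*s^3 + 37.028*s^2 - 40.88*s + 8.5264)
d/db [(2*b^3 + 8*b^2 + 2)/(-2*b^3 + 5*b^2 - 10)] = 2*b*(13*b^3 - 24*b - 90)/(4*b^6 - 20*b^5 + 25*b^4 + 40*b^3 - 100*b^2 + 100)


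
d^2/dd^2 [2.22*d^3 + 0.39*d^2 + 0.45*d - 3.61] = 13.32*d + 0.78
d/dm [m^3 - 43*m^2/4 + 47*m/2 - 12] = 3*m^2 - 43*m/2 + 47/2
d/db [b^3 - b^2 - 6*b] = 3*b^2 - 2*b - 6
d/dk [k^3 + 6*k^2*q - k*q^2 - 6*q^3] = 3*k^2 + 12*k*q - q^2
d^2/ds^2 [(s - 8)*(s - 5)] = 2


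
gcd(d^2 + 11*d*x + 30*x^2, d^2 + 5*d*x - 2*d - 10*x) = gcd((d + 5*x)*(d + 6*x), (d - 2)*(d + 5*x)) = d + 5*x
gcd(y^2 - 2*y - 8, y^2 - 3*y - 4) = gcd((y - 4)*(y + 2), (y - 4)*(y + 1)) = y - 4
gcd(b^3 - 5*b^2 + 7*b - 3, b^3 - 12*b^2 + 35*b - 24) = b^2 - 4*b + 3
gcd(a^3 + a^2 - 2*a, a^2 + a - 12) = 1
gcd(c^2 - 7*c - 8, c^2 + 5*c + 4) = c + 1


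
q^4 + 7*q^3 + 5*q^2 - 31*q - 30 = (q - 2)*(q + 1)*(q + 3)*(q + 5)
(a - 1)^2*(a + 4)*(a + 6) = a^4 + 8*a^3 + 5*a^2 - 38*a + 24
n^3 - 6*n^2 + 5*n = n*(n - 5)*(n - 1)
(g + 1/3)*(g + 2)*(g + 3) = g^3 + 16*g^2/3 + 23*g/3 + 2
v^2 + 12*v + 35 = (v + 5)*(v + 7)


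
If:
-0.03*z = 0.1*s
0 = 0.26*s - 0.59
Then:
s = 2.27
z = -7.56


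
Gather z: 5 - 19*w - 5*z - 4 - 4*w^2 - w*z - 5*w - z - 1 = -4*w^2 - 24*w + z*(-w - 6)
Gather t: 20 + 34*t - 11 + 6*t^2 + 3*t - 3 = 6*t^2 + 37*t + 6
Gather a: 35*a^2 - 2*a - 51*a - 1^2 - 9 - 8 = 35*a^2 - 53*a - 18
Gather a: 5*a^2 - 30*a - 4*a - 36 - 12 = 5*a^2 - 34*a - 48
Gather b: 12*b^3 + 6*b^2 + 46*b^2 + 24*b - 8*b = 12*b^3 + 52*b^2 + 16*b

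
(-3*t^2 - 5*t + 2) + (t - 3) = -3*t^2 - 4*t - 1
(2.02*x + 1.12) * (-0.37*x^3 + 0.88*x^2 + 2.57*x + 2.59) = -0.7474*x^4 + 1.3632*x^3 + 6.177*x^2 + 8.1102*x + 2.9008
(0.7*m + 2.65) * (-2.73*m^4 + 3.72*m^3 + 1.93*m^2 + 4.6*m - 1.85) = -1.911*m^5 - 4.6305*m^4 + 11.209*m^3 + 8.3345*m^2 + 10.895*m - 4.9025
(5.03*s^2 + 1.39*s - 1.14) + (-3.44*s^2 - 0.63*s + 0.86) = 1.59*s^2 + 0.76*s - 0.28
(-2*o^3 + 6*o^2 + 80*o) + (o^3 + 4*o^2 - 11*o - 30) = -o^3 + 10*o^2 + 69*o - 30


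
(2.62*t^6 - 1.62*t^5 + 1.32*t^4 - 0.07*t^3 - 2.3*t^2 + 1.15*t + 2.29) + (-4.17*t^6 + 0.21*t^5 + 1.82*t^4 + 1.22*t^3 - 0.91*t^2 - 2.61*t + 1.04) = -1.55*t^6 - 1.41*t^5 + 3.14*t^4 + 1.15*t^3 - 3.21*t^2 - 1.46*t + 3.33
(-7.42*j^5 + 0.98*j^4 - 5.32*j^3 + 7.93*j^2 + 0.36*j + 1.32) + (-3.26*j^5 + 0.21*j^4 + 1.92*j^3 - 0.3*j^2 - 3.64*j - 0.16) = -10.68*j^5 + 1.19*j^4 - 3.4*j^3 + 7.63*j^2 - 3.28*j + 1.16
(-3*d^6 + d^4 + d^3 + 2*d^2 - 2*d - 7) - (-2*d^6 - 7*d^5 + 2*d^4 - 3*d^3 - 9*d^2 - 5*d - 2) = -d^6 + 7*d^5 - d^4 + 4*d^3 + 11*d^2 + 3*d - 5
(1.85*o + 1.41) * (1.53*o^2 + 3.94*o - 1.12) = 2.8305*o^3 + 9.4463*o^2 + 3.4834*o - 1.5792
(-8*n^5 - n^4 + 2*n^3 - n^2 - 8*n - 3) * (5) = -40*n^5 - 5*n^4 + 10*n^3 - 5*n^2 - 40*n - 15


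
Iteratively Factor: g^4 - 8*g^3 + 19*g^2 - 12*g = (g)*(g^3 - 8*g^2 + 19*g - 12) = g*(g - 3)*(g^2 - 5*g + 4) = g*(g - 4)*(g - 3)*(g - 1)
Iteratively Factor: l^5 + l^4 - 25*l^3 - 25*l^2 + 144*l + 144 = (l - 4)*(l^4 + 5*l^3 - 5*l^2 - 45*l - 36) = (l - 4)*(l + 1)*(l^3 + 4*l^2 - 9*l - 36) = (l - 4)*(l - 3)*(l + 1)*(l^2 + 7*l + 12) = (l - 4)*(l - 3)*(l + 1)*(l + 4)*(l + 3)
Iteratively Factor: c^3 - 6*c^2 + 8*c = (c - 4)*(c^2 - 2*c) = (c - 4)*(c - 2)*(c)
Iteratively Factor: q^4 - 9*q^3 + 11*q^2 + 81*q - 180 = (q - 4)*(q^3 - 5*q^2 - 9*q + 45) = (q - 4)*(q - 3)*(q^2 - 2*q - 15) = (q - 4)*(q - 3)*(q + 3)*(q - 5)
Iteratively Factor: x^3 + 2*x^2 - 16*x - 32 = (x + 2)*(x^2 - 16) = (x + 2)*(x + 4)*(x - 4)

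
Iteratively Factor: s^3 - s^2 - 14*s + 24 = (s + 4)*(s^2 - 5*s + 6) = (s - 2)*(s + 4)*(s - 3)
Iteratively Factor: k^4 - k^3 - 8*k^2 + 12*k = (k)*(k^3 - k^2 - 8*k + 12) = k*(k - 2)*(k^2 + k - 6) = k*(k - 2)^2*(k + 3)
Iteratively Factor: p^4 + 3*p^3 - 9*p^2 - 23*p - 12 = (p + 4)*(p^3 - p^2 - 5*p - 3) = (p + 1)*(p + 4)*(p^2 - 2*p - 3) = (p + 1)^2*(p + 4)*(p - 3)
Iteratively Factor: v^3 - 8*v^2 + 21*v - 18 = (v - 3)*(v^2 - 5*v + 6) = (v - 3)*(v - 2)*(v - 3)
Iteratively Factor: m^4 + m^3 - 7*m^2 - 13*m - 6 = (m - 3)*(m^3 + 4*m^2 + 5*m + 2) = (m - 3)*(m + 1)*(m^2 + 3*m + 2) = (m - 3)*(m + 1)*(m + 2)*(m + 1)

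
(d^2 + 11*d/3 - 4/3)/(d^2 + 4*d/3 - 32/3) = (3*d - 1)/(3*d - 8)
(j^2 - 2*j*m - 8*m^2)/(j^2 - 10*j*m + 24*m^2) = (j + 2*m)/(j - 6*m)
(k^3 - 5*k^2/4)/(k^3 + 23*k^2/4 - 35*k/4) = k/(k + 7)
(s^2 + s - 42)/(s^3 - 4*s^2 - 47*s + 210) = 1/(s - 5)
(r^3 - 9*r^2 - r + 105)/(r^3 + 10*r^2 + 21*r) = (r^2 - 12*r + 35)/(r*(r + 7))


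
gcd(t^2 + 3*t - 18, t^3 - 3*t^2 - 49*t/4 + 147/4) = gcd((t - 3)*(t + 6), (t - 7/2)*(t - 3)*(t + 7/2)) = t - 3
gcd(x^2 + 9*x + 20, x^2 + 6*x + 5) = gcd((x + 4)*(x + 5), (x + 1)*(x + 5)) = x + 5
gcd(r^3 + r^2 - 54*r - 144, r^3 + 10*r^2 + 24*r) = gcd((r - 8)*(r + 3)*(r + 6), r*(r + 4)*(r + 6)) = r + 6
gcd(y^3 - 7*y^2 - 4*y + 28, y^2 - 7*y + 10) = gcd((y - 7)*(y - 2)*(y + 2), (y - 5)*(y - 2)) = y - 2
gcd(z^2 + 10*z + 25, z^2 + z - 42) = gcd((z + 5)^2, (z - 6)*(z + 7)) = 1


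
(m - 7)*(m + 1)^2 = m^3 - 5*m^2 - 13*m - 7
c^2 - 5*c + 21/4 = (c - 7/2)*(c - 3/2)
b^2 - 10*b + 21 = (b - 7)*(b - 3)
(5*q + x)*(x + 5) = 5*q*x + 25*q + x^2 + 5*x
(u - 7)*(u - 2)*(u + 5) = u^3 - 4*u^2 - 31*u + 70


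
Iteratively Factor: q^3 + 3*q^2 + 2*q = (q + 1)*(q^2 + 2*q) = q*(q + 1)*(q + 2)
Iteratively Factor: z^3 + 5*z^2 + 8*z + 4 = (z + 2)*(z^2 + 3*z + 2) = (z + 1)*(z + 2)*(z + 2)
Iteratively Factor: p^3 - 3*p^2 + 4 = (p - 2)*(p^2 - p - 2) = (p - 2)*(p + 1)*(p - 2)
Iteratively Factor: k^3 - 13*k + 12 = (k - 3)*(k^2 + 3*k - 4) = (k - 3)*(k - 1)*(k + 4)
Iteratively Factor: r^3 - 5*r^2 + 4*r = (r)*(r^2 - 5*r + 4) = r*(r - 4)*(r - 1)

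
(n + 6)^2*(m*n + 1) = m*n^3 + 12*m*n^2 + 36*m*n + n^2 + 12*n + 36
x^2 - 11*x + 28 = (x - 7)*(x - 4)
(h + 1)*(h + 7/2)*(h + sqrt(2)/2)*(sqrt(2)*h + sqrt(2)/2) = sqrt(2)*h^4 + h^3 + 5*sqrt(2)*h^3 + 5*h^2 + 23*sqrt(2)*h^2/4 + 7*sqrt(2)*h/4 + 23*h/4 + 7/4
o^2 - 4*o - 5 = (o - 5)*(o + 1)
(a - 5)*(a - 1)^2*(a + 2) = a^4 - 5*a^3 - 3*a^2 + 17*a - 10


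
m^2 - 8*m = m*(m - 8)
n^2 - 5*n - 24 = (n - 8)*(n + 3)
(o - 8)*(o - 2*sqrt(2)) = o^2 - 8*o - 2*sqrt(2)*o + 16*sqrt(2)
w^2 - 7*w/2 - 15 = (w - 6)*(w + 5/2)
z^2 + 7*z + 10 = (z + 2)*(z + 5)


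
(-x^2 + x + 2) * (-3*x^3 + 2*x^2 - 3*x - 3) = 3*x^5 - 5*x^4 - x^3 + 4*x^2 - 9*x - 6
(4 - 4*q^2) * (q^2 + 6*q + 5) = -4*q^4 - 24*q^3 - 16*q^2 + 24*q + 20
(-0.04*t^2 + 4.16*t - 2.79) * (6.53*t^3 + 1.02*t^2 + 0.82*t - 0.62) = -0.2612*t^5 + 27.124*t^4 - 14.0083*t^3 + 0.5902*t^2 - 4.867*t + 1.7298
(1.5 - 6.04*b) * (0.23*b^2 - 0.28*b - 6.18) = -1.3892*b^3 + 2.0362*b^2 + 36.9072*b - 9.27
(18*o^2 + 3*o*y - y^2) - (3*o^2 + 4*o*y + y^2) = 15*o^2 - o*y - 2*y^2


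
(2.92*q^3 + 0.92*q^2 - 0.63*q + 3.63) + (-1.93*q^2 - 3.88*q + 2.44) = 2.92*q^3 - 1.01*q^2 - 4.51*q + 6.07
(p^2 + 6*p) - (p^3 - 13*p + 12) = -p^3 + p^2 + 19*p - 12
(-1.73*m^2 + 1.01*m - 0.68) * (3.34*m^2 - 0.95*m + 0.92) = -5.7782*m^4 + 5.0169*m^3 - 4.8223*m^2 + 1.5752*m - 0.6256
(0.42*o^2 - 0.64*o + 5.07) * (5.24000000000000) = 2.2008*o^2 - 3.3536*o + 26.5668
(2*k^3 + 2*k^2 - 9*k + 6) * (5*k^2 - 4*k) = 10*k^5 + 2*k^4 - 53*k^3 + 66*k^2 - 24*k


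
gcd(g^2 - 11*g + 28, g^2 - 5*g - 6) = 1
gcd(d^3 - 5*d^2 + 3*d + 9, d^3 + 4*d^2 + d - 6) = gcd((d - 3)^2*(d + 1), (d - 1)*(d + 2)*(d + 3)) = 1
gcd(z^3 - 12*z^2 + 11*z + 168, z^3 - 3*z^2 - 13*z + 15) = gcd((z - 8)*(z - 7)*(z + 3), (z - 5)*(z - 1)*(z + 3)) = z + 3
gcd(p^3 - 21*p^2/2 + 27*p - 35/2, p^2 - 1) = p - 1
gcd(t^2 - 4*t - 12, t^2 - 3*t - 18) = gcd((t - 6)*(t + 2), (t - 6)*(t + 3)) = t - 6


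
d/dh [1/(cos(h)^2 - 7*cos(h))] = (2*cos(h) - 7)*sin(h)/((cos(h) - 7)^2*cos(h)^2)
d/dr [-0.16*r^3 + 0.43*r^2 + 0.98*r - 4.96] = -0.48*r^2 + 0.86*r + 0.98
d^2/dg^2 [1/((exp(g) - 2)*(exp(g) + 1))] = (4*exp(3*g) - 3*exp(2*g) + 9*exp(g) - 2)*exp(g)/(exp(6*g) - 3*exp(5*g) - 3*exp(4*g) + 11*exp(3*g) + 6*exp(2*g) - 12*exp(g) - 8)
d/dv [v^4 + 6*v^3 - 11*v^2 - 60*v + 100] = 4*v^3 + 18*v^2 - 22*v - 60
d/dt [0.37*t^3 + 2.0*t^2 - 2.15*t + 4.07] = 1.11*t^2 + 4.0*t - 2.15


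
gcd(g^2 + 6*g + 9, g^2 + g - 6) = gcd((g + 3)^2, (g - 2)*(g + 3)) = g + 3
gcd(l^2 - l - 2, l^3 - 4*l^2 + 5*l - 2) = l - 2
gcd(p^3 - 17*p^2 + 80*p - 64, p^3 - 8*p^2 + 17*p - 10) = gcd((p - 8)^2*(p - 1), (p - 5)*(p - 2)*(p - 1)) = p - 1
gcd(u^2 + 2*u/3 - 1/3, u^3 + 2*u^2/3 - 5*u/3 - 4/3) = u + 1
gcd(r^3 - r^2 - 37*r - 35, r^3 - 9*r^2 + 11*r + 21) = r^2 - 6*r - 7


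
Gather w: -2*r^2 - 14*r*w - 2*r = -2*r^2 - 14*r*w - 2*r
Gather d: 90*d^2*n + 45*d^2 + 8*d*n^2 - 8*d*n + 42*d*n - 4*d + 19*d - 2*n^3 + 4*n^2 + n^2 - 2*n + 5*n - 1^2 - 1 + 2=d^2*(90*n + 45) + d*(8*n^2 + 34*n + 15) - 2*n^3 + 5*n^2 + 3*n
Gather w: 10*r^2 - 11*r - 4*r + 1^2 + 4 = 10*r^2 - 15*r + 5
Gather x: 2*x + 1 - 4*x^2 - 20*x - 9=-4*x^2 - 18*x - 8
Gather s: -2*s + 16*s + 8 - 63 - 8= 14*s - 63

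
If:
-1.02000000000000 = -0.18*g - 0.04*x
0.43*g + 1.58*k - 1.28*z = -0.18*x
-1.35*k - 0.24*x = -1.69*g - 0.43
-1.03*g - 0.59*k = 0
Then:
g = 1.11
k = -1.94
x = 20.51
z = 0.86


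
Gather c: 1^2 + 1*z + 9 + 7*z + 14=8*z + 24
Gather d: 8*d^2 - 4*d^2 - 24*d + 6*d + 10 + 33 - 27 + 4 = 4*d^2 - 18*d + 20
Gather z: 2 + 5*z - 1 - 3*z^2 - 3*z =-3*z^2 + 2*z + 1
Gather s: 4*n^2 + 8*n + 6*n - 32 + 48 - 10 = 4*n^2 + 14*n + 6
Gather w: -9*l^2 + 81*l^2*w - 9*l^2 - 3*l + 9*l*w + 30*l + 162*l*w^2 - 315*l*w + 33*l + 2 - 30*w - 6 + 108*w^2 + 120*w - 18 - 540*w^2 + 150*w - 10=-18*l^2 + 60*l + w^2*(162*l - 432) + w*(81*l^2 - 306*l + 240) - 32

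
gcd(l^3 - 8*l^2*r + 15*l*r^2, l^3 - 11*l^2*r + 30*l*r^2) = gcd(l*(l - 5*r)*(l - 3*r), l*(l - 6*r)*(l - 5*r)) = -l^2 + 5*l*r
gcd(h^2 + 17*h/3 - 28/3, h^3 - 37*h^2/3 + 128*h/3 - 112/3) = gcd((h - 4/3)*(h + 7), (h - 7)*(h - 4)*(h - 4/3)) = h - 4/3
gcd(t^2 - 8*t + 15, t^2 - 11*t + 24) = t - 3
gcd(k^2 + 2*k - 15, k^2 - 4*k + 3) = k - 3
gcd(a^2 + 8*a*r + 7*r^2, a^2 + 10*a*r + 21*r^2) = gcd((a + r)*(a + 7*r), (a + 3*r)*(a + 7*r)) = a + 7*r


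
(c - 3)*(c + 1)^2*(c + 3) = c^4 + 2*c^3 - 8*c^2 - 18*c - 9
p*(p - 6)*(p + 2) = p^3 - 4*p^2 - 12*p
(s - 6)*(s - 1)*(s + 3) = s^3 - 4*s^2 - 15*s + 18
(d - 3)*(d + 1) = d^2 - 2*d - 3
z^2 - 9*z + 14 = (z - 7)*(z - 2)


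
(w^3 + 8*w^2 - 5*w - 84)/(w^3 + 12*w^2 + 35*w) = (w^2 + w - 12)/(w*(w + 5))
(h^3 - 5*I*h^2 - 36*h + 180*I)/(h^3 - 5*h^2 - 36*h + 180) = (h - 5*I)/(h - 5)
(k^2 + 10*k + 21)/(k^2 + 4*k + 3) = (k + 7)/(k + 1)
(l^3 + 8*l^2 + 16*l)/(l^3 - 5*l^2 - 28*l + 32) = l*(l + 4)/(l^2 - 9*l + 8)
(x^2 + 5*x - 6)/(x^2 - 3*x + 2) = (x + 6)/(x - 2)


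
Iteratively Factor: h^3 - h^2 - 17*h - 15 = (h - 5)*(h^2 + 4*h + 3) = (h - 5)*(h + 3)*(h + 1)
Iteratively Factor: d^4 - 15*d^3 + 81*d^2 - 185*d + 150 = (d - 2)*(d^3 - 13*d^2 + 55*d - 75) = (d - 5)*(d - 2)*(d^2 - 8*d + 15) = (d - 5)*(d - 3)*(d - 2)*(d - 5)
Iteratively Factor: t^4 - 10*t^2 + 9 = (t + 1)*(t^3 - t^2 - 9*t + 9) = (t - 1)*(t + 1)*(t^2 - 9) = (t - 3)*(t - 1)*(t + 1)*(t + 3)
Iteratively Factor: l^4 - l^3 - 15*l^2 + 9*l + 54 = (l + 2)*(l^3 - 3*l^2 - 9*l + 27) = (l - 3)*(l + 2)*(l^2 - 9) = (l - 3)^2*(l + 2)*(l + 3)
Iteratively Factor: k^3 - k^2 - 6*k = (k + 2)*(k^2 - 3*k) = k*(k + 2)*(k - 3)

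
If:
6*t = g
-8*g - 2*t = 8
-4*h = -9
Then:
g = -24/25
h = 9/4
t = -4/25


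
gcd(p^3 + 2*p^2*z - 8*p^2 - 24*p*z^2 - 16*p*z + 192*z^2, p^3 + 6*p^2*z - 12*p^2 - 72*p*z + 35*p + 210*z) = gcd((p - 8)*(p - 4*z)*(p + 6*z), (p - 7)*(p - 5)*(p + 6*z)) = p + 6*z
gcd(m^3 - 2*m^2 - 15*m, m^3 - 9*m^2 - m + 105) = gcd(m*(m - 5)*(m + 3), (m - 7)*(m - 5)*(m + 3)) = m^2 - 2*m - 15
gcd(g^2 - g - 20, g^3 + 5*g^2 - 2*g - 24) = g + 4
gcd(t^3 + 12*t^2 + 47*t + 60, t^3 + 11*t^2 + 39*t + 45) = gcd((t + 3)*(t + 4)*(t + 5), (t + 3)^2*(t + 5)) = t^2 + 8*t + 15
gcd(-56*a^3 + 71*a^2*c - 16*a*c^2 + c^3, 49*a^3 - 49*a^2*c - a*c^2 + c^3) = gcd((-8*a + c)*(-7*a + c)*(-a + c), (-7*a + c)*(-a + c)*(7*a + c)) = 7*a^2 - 8*a*c + c^2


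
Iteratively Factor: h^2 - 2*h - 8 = (h - 4)*(h + 2)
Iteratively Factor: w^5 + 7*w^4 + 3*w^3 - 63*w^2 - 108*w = (w + 3)*(w^4 + 4*w^3 - 9*w^2 - 36*w) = (w + 3)^2*(w^3 + w^2 - 12*w) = w*(w + 3)^2*(w^2 + w - 12) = w*(w - 3)*(w + 3)^2*(w + 4)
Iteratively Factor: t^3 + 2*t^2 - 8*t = (t + 4)*(t^2 - 2*t) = (t - 2)*(t + 4)*(t)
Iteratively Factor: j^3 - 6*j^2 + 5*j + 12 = (j - 3)*(j^2 - 3*j - 4) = (j - 3)*(j + 1)*(j - 4)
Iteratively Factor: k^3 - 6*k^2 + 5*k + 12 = (k - 4)*(k^2 - 2*k - 3) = (k - 4)*(k - 3)*(k + 1)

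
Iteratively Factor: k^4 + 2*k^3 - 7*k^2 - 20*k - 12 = (k + 2)*(k^3 - 7*k - 6) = (k + 2)^2*(k^2 - 2*k - 3) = (k - 3)*(k + 2)^2*(k + 1)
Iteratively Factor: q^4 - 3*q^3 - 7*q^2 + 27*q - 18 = (q - 2)*(q^3 - q^2 - 9*q + 9) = (q - 2)*(q - 1)*(q^2 - 9) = (q - 2)*(q - 1)*(q + 3)*(q - 3)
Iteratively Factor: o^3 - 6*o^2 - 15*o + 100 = (o - 5)*(o^2 - o - 20) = (o - 5)^2*(o + 4)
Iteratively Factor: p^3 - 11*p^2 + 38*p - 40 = (p - 2)*(p^2 - 9*p + 20) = (p - 5)*(p - 2)*(p - 4)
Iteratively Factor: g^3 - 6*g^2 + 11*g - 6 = (g - 1)*(g^2 - 5*g + 6) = (g - 3)*(g - 1)*(g - 2)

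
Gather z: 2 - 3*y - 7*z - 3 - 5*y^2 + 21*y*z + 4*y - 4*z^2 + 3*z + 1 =-5*y^2 + y - 4*z^2 + z*(21*y - 4)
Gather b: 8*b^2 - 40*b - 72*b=8*b^2 - 112*b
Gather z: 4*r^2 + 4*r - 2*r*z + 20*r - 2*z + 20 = 4*r^2 + 24*r + z*(-2*r - 2) + 20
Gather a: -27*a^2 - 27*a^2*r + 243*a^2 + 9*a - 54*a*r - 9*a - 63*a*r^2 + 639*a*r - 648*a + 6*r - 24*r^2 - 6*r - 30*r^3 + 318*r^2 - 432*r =a^2*(216 - 27*r) + a*(-63*r^2 + 585*r - 648) - 30*r^3 + 294*r^2 - 432*r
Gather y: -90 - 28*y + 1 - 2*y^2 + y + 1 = -2*y^2 - 27*y - 88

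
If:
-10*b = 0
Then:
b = 0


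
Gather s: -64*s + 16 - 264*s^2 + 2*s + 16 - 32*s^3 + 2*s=-32*s^3 - 264*s^2 - 60*s + 32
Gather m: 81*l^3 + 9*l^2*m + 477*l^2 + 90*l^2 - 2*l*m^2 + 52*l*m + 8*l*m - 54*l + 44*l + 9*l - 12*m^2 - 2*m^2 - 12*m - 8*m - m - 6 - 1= 81*l^3 + 567*l^2 - l + m^2*(-2*l - 14) + m*(9*l^2 + 60*l - 21) - 7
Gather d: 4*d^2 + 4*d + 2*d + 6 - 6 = 4*d^2 + 6*d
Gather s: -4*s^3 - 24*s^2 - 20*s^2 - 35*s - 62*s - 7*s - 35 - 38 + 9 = -4*s^3 - 44*s^2 - 104*s - 64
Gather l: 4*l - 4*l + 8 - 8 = 0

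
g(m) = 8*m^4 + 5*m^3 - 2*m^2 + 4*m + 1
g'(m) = 32*m^3 + 15*m^2 - 4*m + 4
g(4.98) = 5509.33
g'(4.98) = 4308.28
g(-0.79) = -2.76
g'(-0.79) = 0.74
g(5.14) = 6231.67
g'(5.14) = 4725.23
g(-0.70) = -2.57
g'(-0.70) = 3.17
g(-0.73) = -2.66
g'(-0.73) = 2.46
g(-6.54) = 13125.94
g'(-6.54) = -8279.51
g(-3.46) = 902.66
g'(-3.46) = -1128.08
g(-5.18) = 4991.48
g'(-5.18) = -4020.53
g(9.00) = 56008.00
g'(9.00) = 24511.00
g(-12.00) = 156913.00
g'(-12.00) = -53084.00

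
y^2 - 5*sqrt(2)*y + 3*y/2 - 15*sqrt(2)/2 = (y + 3/2)*(y - 5*sqrt(2))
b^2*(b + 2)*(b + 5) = b^4 + 7*b^3 + 10*b^2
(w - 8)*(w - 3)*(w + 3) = w^3 - 8*w^2 - 9*w + 72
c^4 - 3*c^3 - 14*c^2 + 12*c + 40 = (c - 5)*(c - 2)*(c + 2)^2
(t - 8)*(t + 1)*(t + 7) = t^3 - 57*t - 56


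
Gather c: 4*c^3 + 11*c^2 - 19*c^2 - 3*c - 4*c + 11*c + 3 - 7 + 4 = 4*c^3 - 8*c^2 + 4*c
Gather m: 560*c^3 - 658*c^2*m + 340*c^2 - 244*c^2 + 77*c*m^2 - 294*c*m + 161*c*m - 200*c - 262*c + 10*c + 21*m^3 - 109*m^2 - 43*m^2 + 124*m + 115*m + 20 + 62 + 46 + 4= 560*c^3 + 96*c^2 - 452*c + 21*m^3 + m^2*(77*c - 152) + m*(-658*c^2 - 133*c + 239) + 132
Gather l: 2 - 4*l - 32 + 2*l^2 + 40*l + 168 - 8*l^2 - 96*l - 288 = -6*l^2 - 60*l - 150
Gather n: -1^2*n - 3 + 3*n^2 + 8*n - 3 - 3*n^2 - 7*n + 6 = 0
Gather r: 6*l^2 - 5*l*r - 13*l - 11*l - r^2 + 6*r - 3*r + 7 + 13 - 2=6*l^2 - 24*l - r^2 + r*(3 - 5*l) + 18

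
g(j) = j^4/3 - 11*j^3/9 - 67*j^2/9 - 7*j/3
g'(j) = 4*j^3/3 - 11*j^2/3 - 134*j/9 - 7/3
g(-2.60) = -7.54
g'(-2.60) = -11.84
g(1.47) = -21.84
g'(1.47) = -27.91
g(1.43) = -20.74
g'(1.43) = -27.22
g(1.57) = -24.72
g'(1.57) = -29.59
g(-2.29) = -9.85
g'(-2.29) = -3.48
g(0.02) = -0.05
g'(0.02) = -2.63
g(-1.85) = -9.52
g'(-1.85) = 4.22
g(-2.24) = -10.00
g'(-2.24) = -2.37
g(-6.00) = 442.00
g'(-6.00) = -333.00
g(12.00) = 3700.00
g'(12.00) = 1595.00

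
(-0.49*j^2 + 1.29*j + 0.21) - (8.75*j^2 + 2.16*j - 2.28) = -9.24*j^2 - 0.87*j + 2.49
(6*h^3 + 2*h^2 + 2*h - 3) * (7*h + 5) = 42*h^4 + 44*h^3 + 24*h^2 - 11*h - 15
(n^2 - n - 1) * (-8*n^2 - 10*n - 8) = -8*n^4 - 2*n^3 + 10*n^2 + 18*n + 8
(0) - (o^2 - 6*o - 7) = -o^2 + 6*o + 7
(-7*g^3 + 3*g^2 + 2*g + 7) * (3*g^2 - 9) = -21*g^5 + 9*g^4 + 69*g^3 - 6*g^2 - 18*g - 63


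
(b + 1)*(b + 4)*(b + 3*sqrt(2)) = b^3 + 3*sqrt(2)*b^2 + 5*b^2 + 4*b + 15*sqrt(2)*b + 12*sqrt(2)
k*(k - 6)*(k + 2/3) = k^3 - 16*k^2/3 - 4*k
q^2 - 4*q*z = q*(q - 4*z)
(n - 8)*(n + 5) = n^2 - 3*n - 40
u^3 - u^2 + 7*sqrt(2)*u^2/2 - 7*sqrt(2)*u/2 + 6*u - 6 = (u - 1)*(u + 3*sqrt(2)/2)*(u + 2*sqrt(2))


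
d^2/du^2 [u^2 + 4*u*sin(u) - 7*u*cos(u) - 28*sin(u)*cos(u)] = -4*u*sin(u) + 7*u*cos(u) + 14*sin(u) + 56*sin(2*u) + 8*cos(u) + 2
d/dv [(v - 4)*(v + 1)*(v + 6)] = 3*v^2 + 6*v - 22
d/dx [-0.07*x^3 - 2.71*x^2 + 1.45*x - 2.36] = -0.21*x^2 - 5.42*x + 1.45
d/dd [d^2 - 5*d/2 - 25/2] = 2*d - 5/2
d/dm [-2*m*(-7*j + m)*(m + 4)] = 28*j*m + 56*j - 6*m^2 - 16*m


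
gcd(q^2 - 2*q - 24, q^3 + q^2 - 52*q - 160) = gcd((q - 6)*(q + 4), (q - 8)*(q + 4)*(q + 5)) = q + 4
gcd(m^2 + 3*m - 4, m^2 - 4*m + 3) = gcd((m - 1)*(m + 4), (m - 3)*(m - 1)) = m - 1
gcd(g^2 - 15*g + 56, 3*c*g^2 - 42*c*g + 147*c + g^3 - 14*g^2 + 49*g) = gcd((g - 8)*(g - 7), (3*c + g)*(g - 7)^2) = g - 7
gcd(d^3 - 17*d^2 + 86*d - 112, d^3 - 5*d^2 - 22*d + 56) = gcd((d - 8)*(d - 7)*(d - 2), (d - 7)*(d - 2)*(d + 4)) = d^2 - 9*d + 14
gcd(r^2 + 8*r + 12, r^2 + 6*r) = r + 6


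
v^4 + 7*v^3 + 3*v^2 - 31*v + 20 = (v - 1)^2*(v + 4)*(v + 5)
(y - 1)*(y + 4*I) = y^2 - y + 4*I*y - 4*I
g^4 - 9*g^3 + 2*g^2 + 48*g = g*(g - 8)*(g - 3)*(g + 2)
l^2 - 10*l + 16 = (l - 8)*(l - 2)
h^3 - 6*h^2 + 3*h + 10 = (h - 5)*(h - 2)*(h + 1)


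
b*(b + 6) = b^2 + 6*b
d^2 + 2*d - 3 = (d - 1)*(d + 3)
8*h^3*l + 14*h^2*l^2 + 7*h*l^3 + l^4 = l*(h + l)*(2*h + l)*(4*h + l)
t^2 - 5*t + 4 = (t - 4)*(t - 1)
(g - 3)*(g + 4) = g^2 + g - 12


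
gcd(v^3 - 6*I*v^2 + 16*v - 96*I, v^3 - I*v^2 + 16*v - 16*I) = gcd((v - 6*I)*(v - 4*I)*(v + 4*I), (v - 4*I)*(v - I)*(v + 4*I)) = v^2 + 16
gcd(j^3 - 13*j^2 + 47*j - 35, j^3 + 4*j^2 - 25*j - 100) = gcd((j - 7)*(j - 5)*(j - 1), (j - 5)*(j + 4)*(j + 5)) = j - 5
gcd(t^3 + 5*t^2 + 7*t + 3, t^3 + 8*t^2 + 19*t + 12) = t^2 + 4*t + 3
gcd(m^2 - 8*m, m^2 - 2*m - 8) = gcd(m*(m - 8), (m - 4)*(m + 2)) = 1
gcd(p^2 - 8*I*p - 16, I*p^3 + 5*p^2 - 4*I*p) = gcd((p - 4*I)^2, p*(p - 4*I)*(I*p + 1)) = p - 4*I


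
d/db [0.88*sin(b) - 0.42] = 0.88*cos(b)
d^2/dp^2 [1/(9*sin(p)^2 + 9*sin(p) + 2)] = 9*(-36*sin(p)^4 - 27*sin(p)^3 + 53*sin(p)^2 + 56*sin(p) + 14)/(9*sin(p)^2 + 9*sin(p) + 2)^3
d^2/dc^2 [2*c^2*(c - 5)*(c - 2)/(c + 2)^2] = 4*(c^4 + 8*c^3 + 24*c^2 - 124*c + 40)/(c^4 + 8*c^3 + 24*c^2 + 32*c + 16)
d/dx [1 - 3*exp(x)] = -3*exp(x)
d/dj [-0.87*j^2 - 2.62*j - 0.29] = -1.74*j - 2.62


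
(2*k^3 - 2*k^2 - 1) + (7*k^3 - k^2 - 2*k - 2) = 9*k^3 - 3*k^2 - 2*k - 3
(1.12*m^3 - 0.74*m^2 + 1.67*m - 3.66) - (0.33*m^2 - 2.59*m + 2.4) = 1.12*m^3 - 1.07*m^2 + 4.26*m - 6.06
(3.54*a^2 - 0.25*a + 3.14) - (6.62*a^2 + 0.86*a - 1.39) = -3.08*a^2 - 1.11*a + 4.53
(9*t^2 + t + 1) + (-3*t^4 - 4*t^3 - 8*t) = -3*t^4 - 4*t^3 + 9*t^2 - 7*t + 1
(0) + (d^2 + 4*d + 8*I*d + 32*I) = d^2 + 4*d + 8*I*d + 32*I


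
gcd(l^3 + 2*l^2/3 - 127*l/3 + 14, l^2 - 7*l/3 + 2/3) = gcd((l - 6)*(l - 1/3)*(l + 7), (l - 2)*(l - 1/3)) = l - 1/3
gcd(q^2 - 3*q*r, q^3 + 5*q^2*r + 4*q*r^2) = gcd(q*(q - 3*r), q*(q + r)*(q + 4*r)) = q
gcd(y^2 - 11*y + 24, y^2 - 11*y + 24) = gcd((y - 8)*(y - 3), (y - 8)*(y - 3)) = y^2 - 11*y + 24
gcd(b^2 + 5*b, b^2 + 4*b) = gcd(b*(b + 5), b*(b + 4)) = b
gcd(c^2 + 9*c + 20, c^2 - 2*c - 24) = c + 4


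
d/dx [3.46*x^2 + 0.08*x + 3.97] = 6.92*x + 0.08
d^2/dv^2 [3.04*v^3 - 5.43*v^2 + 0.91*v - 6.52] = 18.24*v - 10.86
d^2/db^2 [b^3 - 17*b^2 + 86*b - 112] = 6*b - 34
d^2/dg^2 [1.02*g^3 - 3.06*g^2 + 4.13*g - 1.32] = 6.12*g - 6.12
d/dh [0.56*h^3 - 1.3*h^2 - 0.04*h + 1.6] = 1.68*h^2 - 2.6*h - 0.04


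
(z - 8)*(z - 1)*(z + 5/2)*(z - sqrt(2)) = z^4 - 13*z^3/2 - sqrt(2)*z^3 - 29*z^2/2 + 13*sqrt(2)*z^2/2 + 20*z + 29*sqrt(2)*z/2 - 20*sqrt(2)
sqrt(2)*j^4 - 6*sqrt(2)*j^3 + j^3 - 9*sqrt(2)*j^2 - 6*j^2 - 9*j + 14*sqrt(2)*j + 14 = (j - 7)*(j - 1)*(j + 2)*(sqrt(2)*j + 1)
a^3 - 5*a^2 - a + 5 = (a - 5)*(a - 1)*(a + 1)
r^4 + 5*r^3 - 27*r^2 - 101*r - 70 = (r - 5)*(r + 1)*(r + 2)*(r + 7)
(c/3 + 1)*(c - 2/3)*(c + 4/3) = c^3/3 + 11*c^2/9 + 10*c/27 - 8/9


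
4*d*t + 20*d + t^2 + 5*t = (4*d + t)*(t + 5)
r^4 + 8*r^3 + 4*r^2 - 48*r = r*(r - 2)*(r + 4)*(r + 6)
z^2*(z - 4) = z^3 - 4*z^2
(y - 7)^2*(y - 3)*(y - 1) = y^4 - 18*y^3 + 108*y^2 - 238*y + 147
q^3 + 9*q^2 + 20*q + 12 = (q + 1)*(q + 2)*(q + 6)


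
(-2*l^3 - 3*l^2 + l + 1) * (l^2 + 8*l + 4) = -2*l^5 - 19*l^4 - 31*l^3 - 3*l^2 + 12*l + 4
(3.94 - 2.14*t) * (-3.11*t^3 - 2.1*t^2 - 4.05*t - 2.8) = 6.6554*t^4 - 7.7594*t^3 + 0.392999999999999*t^2 - 9.965*t - 11.032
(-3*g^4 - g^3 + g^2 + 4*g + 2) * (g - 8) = -3*g^5 + 23*g^4 + 9*g^3 - 4*g^2 - 30*g - 16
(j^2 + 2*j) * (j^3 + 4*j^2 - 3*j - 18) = j^5 + 6*j^4 + 5*j^3 - 24*j^2 - 36*j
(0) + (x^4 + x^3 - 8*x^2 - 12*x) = x^4 + x^3 - 8*x^2 - 12*x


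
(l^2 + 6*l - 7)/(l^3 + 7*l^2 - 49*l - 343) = (l - 1)/(l^2 - 49)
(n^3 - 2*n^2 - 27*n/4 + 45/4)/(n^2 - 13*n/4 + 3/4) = (4*n^2 + 4*n - 15)/(4*n - 1)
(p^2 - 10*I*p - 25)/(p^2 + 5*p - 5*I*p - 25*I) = (p - 5*I)/(p + 5)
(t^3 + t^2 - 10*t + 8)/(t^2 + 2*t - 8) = t - 1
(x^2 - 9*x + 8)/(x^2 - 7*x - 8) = (x - 1)/(x + 1)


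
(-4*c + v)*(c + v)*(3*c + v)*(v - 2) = -12*c^3*v + 24*c^3 - 13*c^2*v^2 + 26*c^2*v + v^4 - 2*v^3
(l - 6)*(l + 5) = l^2 - l - 30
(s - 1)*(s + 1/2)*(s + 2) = s^3 + 3*s^2/2 - 3*s/2 - 1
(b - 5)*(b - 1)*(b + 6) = b^3 - 31*b + 30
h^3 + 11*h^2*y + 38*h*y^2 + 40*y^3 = (h + 2*y)*(h + 4*y)*(h + 5*y)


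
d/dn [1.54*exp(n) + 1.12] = 1.54*exp(n)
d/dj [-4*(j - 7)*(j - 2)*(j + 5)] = -12*j^2 + 32*j + 124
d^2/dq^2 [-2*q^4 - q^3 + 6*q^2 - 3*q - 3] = -24*q^2 - 6*q + 12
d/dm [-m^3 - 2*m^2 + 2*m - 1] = -3*m^2 - 4*m + 2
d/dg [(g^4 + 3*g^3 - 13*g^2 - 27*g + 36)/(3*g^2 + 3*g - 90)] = 2*(g^5 + 3*g^4 - 57*g^3 - 128*g^2 + 354*g + 387)/(3*(g^4 + 2*g^3 - 59*g^2 - 60*g + 900))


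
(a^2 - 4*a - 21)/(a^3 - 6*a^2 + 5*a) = (a^2 - 4*a - 21)/(a*(a^2 - 6*a + 5))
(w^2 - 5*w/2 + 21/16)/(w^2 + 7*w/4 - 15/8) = (4*w - 7)/(2*(2*w + 5))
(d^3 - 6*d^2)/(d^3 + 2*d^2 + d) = d*(d - 6)/(d^2 + 2*d + 1)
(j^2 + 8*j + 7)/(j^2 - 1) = (j + 7)/(j - 1)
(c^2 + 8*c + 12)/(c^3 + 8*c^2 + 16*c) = (c^2 + 8*c + 12)/(c*(c^2 + 8*c + 16))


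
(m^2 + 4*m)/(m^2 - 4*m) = (m + 4)/(m - 4)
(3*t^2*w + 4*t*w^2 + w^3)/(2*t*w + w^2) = (3*t^2 + 4*t*w + w^2)/(2*t + w)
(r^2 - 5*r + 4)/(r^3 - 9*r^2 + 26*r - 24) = (r - 1)/(r^2 - 5*r + 6)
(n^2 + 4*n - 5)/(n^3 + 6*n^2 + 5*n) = (n - 1)/(n*(n + 1))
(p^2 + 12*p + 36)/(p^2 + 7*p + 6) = (p + 6)/(p + 1)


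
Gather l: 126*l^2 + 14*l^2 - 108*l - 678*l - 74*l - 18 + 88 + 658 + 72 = 140*l^2 - 860*l + 800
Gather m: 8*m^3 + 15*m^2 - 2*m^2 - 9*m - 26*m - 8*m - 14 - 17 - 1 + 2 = 8*m^3 + 13*m^2 - 43*m - 30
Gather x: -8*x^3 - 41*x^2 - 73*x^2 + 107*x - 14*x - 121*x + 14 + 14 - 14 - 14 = -8*x^3 - 114*x^2 - 28*x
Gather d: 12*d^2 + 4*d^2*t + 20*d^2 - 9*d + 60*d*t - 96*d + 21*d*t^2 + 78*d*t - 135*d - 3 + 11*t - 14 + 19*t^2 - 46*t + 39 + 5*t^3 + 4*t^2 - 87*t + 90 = d^2*(4*t + 32) + d*(21*t^2 + 138*t - 240) + 5*t^3 + 23*t^2 - 122*t + 112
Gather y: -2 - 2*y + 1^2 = -2*y - 1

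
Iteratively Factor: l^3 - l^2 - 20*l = (l - 5)*(l^2 + 4*l) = (l - 5)*(l + 4)*(l)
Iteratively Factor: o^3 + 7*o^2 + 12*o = (o + 4)*(o^2 + 3*o) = (o + 3)*(o + 4)*(o)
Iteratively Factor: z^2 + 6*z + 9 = (z + 3)*(z + 3)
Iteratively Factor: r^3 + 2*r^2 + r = (r)*(r^2 + 2*r + 1) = r*(r + 1)*(r + 1)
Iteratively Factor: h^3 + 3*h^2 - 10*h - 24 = (h + 2)*(h^2 + h - 12) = (h + 2)*(h + 4)*(h - 3)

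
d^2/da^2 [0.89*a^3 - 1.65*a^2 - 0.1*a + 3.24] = 5.34*a - 3.3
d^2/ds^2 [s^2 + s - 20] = 2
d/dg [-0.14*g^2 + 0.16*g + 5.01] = 0.16 - 0.28*g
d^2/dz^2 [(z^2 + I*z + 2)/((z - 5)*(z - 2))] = (z^3*(14 + 2*I) - 48*z^2 + z*(-84 - 60*I) + 356 + 140*I)/(z^6 - 21*z^5 + 177*z^4 - 763*z^3 + 1770*z^2 - 2100*z + 1000)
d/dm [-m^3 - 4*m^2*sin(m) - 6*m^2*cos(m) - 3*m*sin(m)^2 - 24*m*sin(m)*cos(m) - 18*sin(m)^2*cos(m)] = 6*m^2*sin(m) - 4*m^2*cos(m) - 3*m^2 - 8*m*sin(m) - 3*m*sin(2*m) - 12*m*cos(m) - 24*m*cos(2*m) + 9*sin(m)/2 - 12*sin(2*m) - 27*sin(3*m)/2 + 3*cos(2*m)/2 - 3/2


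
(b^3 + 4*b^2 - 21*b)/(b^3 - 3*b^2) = (b + 7)/b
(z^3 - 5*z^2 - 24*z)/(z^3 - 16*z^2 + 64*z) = (z + 3)/(z - 8)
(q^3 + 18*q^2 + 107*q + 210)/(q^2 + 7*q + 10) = (q^2 + 13*q + 42)/(q + 2)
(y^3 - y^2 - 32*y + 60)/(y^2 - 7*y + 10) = y + 6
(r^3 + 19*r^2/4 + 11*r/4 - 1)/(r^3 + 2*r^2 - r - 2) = (r^2 + 15*r/4 - 1)/(r^2 + r - 2)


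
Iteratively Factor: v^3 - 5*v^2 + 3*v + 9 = (v + 1)*(v^2 - 6*v + 9) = (v - 3)*(v + 1)*(v - 3)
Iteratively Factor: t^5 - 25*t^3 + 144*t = (t + 3)*(t^4 - 3*t^3 - 16*t^2 + 48*t) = t*(t + 3)*(t^3 - 3*t^2 - 16*t + 48) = t*(t + 3)*(t + 4)*(t^2 - 7*t + 12) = t*(t - 3)*(t + 3)*(t + 4)*(t - 4)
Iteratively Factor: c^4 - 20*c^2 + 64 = (c + 4)*(c^3 - 4*c^2 - 4*c + 16) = (c - 4)*(c + 4)*(c^2 - 4) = (c - 4)*(c + 2)*(c + 4)*(c - 2)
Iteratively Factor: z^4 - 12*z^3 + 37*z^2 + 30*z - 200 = (z - 5)*(z^3 - 7*z^2 + 2*z + 40) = (z - 5)*(z - 4)*(z^2 - 3*z - 10) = (z - 5)*(z - 4)*(z + 2)*(z - 5)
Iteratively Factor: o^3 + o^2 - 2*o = (o + 2)*(o^2 - o) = (o - 1)*(o + 2)*(o)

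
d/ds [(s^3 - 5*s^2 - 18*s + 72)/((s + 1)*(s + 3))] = (s^4 + 8*s^3 + 7*s^2 - 174*s - 342)/(s^4 + 8*s^3 + 22*s^2 + 24*s + 9)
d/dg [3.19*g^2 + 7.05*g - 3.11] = 6.38*g + 7.05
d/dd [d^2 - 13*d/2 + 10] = 2*d - 13/2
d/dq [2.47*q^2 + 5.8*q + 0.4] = 4.94*q + 5.8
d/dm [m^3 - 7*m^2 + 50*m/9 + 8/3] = 3*m^2 - 14*m + 50/9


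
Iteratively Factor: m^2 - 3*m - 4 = (m - 4)*(m + 1)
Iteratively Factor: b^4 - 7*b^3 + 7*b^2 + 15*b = (b - 3)*(b^3 - 4*b^2 - 5*b) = (b - 3)*(b + 1)*(b^2 - 5*b) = b*(b - 3)*(b + 1)*(b - 5)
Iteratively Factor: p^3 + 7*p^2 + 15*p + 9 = (p + 3)*(p^2 + 4*p + 3) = (p + 3)^2*(p + 1)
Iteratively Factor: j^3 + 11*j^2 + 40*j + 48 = (j + 4)*(j^2 + 7*j + 12) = (j + 3)*(j + 4)*(j + 4)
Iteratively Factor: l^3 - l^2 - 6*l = (l - 3)*(l^2 + 2*l) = l*(l - 3)*(l + 2)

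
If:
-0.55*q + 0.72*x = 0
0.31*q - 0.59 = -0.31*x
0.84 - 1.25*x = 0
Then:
No Solution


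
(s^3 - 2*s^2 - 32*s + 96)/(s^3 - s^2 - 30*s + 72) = (s - 4)/(s - 3)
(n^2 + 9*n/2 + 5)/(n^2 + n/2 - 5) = (n + 2)/(n - 2)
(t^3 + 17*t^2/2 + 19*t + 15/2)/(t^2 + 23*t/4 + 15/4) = 2*(2*t^2 + 7*t + 3)/(4*t + 3)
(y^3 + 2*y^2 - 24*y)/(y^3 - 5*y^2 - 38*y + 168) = y/(y - 7)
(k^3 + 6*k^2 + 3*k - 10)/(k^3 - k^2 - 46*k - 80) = (k - 1)/(k - 8)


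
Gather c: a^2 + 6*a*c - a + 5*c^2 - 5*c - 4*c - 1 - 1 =a^2 - a + 5*c^2 + c*(6*a - 9) - 2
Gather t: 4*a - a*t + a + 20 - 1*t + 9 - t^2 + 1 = 5*a - t^2 + t*(-a - 1) + 30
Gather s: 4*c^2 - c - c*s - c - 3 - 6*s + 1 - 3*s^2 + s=4*c^2 - 2*c - 3*s^2 + s*(-c - 5) - 2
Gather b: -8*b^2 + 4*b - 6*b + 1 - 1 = -8*b^2 - 2*b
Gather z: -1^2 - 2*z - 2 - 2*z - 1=-4*z - 4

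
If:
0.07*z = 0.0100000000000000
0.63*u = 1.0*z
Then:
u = 0.23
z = 0.14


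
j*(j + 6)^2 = j^3 + 12*j^2 + 36*j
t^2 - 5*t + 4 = (t - 4)*(t - 1)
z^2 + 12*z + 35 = (z + 5)*(z + 7)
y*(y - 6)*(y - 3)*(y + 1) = y^4 - 8*y^3 + 9*y^2 + 18*y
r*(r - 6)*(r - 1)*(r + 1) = r^4 - 6*r^3 - r^2 + 6*r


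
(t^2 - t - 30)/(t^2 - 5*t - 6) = (t + 5)/(t + 1)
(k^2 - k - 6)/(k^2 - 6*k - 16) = (k - 3)/(k - 8)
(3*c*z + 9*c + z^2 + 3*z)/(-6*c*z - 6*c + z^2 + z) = (3*c*z + 9*c + z^2 + 3*z)/(-6*c*z - 6*c + z^2 + z)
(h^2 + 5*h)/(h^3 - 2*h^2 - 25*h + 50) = h/(h^2 - 7*h + 10)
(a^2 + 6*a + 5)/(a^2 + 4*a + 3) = (a + 5)/(a + 3)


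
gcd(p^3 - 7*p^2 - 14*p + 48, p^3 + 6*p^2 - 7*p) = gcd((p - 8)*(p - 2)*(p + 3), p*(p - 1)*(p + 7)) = 1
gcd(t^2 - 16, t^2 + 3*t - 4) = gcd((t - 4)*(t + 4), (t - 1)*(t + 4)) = t + 4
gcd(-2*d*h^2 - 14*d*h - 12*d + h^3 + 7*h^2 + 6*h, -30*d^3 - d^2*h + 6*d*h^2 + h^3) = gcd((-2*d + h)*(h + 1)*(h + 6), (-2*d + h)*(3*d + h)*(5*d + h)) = 2*d - h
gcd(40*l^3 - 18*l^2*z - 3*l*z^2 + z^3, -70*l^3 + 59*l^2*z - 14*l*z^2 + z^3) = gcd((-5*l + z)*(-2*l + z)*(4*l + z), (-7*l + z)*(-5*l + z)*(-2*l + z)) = 10*l^2 - 7*l*z + z^2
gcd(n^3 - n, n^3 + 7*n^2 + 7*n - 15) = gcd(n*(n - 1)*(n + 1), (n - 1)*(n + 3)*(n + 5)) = n - 1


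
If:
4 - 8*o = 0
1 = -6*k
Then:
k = -1/6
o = 1/2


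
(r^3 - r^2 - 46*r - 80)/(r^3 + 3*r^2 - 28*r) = (r^3 - r^2 - 46*r - 80)/(r*(r^2 + 3*r - 28))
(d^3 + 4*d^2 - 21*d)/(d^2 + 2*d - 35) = d*(d - 3)/(d - 5)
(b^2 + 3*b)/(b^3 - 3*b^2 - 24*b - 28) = b*(b + 3)/(b^3 - 3*b^2 - 24*b - 28)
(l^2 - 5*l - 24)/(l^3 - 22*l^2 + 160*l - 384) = (l + 3)/(l^2 - 14*l + 48)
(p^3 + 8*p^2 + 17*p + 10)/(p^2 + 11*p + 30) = (p^2 + 3*p + 2)/(p + 6)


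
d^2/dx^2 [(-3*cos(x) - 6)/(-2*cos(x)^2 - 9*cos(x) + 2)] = 3*(-36*sin(x)^4*cos(x) - 14*sin(x)^4 + 192*sin(x)^2 + 109*cos(x) - 39*cos(3*x) + 2*cos(5*x) + 198)/(-2*sin(x)^2 + 9*cos(x))^3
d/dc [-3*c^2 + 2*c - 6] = 2 - 6*c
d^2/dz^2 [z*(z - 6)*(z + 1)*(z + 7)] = 12*z^2 + 12*z - 82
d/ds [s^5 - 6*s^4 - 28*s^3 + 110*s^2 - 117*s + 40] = 5*s^4 - 24*s^3 - 84*s^2 + 220*s - 117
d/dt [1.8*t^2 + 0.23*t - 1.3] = 3.6*t + 0.23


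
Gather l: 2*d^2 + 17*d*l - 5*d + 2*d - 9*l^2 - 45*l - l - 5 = 2*d^2 - 3*d - 9*l^2 + l*(17*d - 46) - 5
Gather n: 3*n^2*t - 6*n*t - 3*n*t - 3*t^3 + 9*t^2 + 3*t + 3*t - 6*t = 3*n^2*t - 9*n*t - 3*t^3 + 9*t^2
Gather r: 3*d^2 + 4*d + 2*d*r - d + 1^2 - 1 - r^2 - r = 3*d^2 + 3*d - r^2 + r*(2*d - 1)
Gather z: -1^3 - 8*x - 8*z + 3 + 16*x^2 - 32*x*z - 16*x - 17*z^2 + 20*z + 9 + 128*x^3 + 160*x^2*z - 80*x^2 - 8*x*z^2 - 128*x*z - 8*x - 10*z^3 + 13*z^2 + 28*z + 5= 128*x^3 - 64*x^2 - 32*x - 10*z^3 + z^2*(-8*x - 4) + z*(160*x^2 - 160*x + 40) + 16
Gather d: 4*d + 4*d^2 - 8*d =4*d^2 - 4*d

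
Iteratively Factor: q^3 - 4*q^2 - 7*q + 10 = (q - 1)*(q^2 - 3*q - 10) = (q - 1)*(q + 2)*(q - 5)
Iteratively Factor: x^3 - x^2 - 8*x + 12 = (x + 3)*(x^2 - 4*x + 4) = (x - 2)*(x + 3)*(x - 2)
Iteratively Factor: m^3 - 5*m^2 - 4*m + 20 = (m - 5)*(m^2 - 4) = (m - 5)*(m - 2)*(m + 2)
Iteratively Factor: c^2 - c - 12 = (c - 4)*(c + 3)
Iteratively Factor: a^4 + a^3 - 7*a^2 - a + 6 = (a + 1)*(a^3 - 7*a + 6) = (a - 1)*(a + 1)*(a^2 + a - 6) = (a - 2)*(a - 1)*(a + 1)*(a + 3)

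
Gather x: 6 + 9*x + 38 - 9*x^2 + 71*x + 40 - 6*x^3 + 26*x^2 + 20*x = -6*x^3 + 17*x^2 + 100*x + 84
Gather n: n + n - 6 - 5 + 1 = 2*n - 10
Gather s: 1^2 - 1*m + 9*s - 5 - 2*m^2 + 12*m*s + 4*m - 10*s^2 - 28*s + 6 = -2*m^2 + 3*m - 10*s^2 + s*(12*m - 19) + 2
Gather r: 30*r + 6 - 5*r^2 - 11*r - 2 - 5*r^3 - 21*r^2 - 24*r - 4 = -5*r^3 - 26*r^2 - 5*r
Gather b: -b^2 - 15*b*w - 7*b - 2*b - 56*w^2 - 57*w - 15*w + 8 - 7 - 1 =-b^2 + b*(-15*w - 9) - 56*w^2 - 72*w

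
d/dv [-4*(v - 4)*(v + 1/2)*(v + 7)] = -12*v^2 - 28*v + 106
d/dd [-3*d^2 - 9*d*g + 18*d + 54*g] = -6*d - 9*g + 18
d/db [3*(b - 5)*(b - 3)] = 6*b - 24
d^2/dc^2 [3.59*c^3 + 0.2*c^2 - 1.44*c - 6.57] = 21.54*c + 0.4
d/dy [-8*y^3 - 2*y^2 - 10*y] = -24*y^2 - 4*y - 10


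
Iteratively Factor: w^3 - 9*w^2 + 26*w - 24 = (w - 4)*(w^2 - 5*w + 6) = (w - 4)*(w - 2)*(w - 3)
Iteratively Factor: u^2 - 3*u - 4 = (u - 4)*(u + 1)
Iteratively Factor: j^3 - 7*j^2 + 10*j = (j - 2)*(j^2 - 5*j) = (j - 5)*(j - 2)*(j)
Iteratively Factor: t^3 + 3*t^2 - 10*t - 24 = (t + 2)*(t^2 + t - 12) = (t + 2)*(t + 4)*(t - 3)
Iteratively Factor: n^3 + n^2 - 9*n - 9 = (n + 3)*(n^2 - 2*n - 3) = (n + 1)*(n + 3)*(n - 3)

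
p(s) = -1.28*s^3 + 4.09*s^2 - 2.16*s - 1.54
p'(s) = -3.84*s^2 + 8.18*s - 2.16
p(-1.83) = 23.95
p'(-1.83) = -29.99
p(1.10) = -0.67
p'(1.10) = 2.19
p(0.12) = -1.74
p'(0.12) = -1.23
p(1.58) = 0.21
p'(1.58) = 1.18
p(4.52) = -45.94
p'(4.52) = -43.64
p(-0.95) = 5.30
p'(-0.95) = -13.40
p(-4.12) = 166.30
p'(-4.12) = -101.04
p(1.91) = 0.34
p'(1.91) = -0.54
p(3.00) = -5.77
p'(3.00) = -12.18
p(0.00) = -1.54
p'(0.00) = -2.16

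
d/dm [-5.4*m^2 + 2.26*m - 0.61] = 2.26 - 10.8*m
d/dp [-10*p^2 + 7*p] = 7 - 20*p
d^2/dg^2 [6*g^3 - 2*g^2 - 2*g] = 36*g - 4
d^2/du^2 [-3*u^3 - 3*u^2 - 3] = -18*u - 6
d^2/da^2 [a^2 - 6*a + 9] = 2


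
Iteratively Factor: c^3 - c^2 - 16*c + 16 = (c - 1)*(c^2 - 16) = (c - 1)*(c + 4)*(c - 4)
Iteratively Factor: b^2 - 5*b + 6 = (b - 2)*(b - 3)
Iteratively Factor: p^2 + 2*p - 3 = (p + 3)*(p - 1)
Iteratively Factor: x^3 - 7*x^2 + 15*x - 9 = (x - 3)*(x^2 - 4*x + 3) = (x - 3)^2*(x - 1)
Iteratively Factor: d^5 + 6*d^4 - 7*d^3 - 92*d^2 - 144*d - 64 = (d - 4)*(d^4 + 10*d^3 + 33*d^2 + 40*d + 16) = (d - 4)*(d + 4)*(d^3 + 6*d^2 + 9*d + 4) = (d - 4)*(d + 4)^2*(d^2 + 2*d + 1) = (d - 4)*(d + 1)*(d + 4)^2*(d + 1)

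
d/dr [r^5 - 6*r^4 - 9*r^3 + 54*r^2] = r*(5*r^3 - 24*r^2 - 27*r + 108)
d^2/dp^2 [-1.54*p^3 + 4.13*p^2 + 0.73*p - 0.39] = 8.26 - 9.24*p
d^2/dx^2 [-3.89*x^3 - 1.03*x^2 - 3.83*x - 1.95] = -23.34*x - 2.06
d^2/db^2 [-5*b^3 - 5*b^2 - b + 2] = -30*b - 10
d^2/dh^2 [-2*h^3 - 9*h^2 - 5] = -12*h - 18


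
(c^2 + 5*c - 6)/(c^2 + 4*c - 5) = (c + 6)/(c + 5)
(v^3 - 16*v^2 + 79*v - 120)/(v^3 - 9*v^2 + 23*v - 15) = (v - 8)/(v - 1)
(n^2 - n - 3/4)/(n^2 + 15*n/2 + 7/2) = (n - 3/2)/(n + 7)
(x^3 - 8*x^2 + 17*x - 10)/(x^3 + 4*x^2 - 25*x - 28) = (x^3 - 8*x^2 + 17*x - 10)/(x^3 + 4*x^2 - 25*x - 28)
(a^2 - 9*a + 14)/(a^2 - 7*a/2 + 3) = 2*(a - 7)/(2*a - 3)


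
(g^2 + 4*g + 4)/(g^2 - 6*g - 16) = (g + 2)/(g - 8)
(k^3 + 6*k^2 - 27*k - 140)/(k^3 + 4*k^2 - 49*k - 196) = (k - 5)/(k - 7)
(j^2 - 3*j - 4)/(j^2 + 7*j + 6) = (j - 4)/(j + 6)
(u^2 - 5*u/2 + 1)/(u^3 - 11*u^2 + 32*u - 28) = (u - 1/2)/(u^2 - 9*u + 14)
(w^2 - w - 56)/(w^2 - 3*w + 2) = (w^2 - w - 56)/(w^2 - 3*w + 2)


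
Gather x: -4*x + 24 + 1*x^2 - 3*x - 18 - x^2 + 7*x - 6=0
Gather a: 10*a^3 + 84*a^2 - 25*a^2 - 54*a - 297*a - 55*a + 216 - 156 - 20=10*a^3 + 59*a^2 - 406*a + 40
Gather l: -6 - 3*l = -3*l - 6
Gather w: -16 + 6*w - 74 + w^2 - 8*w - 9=w^2 - 2*w - 99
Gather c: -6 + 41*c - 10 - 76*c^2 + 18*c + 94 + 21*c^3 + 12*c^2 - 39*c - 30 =21*c^3 - 64*c^2 + 20*c + 48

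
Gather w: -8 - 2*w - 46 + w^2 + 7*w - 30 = w^2 + 5*w - 84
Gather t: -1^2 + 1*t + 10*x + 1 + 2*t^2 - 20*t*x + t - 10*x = 2*t^2 + t*(2 - 20*x)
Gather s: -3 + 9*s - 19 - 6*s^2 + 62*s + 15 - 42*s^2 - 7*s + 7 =-48*s^2 + 64*s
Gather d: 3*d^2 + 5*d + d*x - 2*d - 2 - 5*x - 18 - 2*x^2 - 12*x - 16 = 3*d^2 + d*(x + 3) - 2*x^2 - 17*x - 36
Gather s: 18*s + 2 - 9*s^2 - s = -9*s^2 + 17*s + 2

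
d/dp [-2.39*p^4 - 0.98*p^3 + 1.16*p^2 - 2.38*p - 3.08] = -9.56*p^3 - 2.94*p^2 + 2.32*p - 2.38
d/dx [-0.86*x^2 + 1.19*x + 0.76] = 1.19 - 1.72*x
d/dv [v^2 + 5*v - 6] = 2*v + 5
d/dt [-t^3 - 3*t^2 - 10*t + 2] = -3*t^2 - 6*t - 10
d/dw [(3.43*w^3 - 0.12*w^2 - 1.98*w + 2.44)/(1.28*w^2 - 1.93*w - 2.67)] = (4.3904*w^4 - 13.2398*w^3 - 24.7083*w^2 - 5.6056*w + 9.9958)/(1.6384*w^4 - 4.9408*w^3 - 3.1103*w^2 + 10.3062*w + 7.1289)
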